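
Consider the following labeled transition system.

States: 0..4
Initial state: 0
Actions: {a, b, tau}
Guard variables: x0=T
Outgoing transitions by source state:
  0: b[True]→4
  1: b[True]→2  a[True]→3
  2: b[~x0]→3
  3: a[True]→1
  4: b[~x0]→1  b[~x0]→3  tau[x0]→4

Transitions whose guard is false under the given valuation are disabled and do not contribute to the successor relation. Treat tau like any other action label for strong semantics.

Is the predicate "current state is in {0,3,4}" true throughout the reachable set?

Inv-set: {0,3,4}
Reach set: {0,4}
  0: ✓
  4: ✓

Answer: INVARIANT HOLDS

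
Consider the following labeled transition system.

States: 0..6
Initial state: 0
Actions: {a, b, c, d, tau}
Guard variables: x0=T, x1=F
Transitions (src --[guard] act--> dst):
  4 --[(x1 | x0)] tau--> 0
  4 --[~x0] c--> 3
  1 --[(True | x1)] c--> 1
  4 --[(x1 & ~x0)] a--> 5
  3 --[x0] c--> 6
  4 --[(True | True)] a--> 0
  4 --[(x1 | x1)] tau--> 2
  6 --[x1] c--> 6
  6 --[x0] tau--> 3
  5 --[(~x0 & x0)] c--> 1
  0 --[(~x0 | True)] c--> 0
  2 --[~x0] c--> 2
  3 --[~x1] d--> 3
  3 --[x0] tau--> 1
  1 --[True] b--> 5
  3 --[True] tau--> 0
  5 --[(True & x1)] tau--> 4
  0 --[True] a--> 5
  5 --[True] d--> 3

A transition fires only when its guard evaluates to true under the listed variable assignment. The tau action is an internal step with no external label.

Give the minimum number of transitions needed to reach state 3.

Breadth-first toward 3:
  L0 = {0}
  L1 = {5}
  L2 = {3}
first hit 3 at d=2 via a·d

Answer: 2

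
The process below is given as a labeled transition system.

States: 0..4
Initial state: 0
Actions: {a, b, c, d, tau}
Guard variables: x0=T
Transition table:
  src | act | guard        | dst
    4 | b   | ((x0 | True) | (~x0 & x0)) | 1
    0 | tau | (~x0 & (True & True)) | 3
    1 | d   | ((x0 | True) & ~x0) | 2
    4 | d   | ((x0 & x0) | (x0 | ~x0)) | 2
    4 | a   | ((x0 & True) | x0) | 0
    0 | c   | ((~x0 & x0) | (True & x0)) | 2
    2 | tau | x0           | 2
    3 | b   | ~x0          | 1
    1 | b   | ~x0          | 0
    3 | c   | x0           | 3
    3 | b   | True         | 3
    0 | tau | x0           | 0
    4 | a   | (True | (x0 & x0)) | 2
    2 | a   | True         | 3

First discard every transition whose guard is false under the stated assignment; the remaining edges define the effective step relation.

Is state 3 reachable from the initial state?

Answer: REACHABLE

Working:
10 transition(s) survive guard evaluation.
L0 = {0}
L1 = {2}  now seen {0,2}
L2 = {3}  now seen {0,2,3}
Reachable = {0,2,3}
Path to 3: c·a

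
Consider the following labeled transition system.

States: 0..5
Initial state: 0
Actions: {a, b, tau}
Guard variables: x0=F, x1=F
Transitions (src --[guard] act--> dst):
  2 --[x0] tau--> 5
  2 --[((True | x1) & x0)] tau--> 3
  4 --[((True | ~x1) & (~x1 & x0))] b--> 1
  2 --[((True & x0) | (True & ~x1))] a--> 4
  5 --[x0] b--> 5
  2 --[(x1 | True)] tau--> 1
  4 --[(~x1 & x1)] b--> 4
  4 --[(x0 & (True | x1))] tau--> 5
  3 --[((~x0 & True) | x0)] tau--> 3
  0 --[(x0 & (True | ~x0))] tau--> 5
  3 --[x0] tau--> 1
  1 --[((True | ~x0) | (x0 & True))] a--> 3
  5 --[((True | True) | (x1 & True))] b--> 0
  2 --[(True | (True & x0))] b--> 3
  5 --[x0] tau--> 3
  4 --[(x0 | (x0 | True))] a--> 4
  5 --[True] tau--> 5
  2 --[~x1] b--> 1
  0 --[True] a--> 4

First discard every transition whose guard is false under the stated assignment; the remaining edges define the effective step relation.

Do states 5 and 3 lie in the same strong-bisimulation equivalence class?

Answer: NOT BISIMILAR

Trace:
Compute ~ classes (split until stable):
  P[0] = {{0,1,2,3,4,5}}
  P[1] = {{0,1,4},{2},{3},{5}}
  P[2] = {{0,4},{1},{2},{3},{5}}
stable after 3 split(s): 5 block(s)
class of 5: {5}; class of 3: {3}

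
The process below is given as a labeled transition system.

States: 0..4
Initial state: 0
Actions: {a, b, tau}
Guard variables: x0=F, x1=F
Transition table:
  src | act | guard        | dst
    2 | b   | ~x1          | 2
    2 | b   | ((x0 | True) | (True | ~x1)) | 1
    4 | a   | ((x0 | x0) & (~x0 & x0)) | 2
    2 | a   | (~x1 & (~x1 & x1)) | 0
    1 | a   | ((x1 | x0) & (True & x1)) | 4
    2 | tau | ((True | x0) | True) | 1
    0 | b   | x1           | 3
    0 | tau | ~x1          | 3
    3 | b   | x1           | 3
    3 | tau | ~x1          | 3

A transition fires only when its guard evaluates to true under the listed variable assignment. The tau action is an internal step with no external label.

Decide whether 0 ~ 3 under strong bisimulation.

Answer: BISIMILAR

Working:
Compute ~ classes (split until stable):
  π0 = {{0,1,2,3,4}}
  π1 = {{0,3},{1,4},{2}}
stable after 2 split(s): 3 block(s)
[0]={0,3}  [3]={0,3}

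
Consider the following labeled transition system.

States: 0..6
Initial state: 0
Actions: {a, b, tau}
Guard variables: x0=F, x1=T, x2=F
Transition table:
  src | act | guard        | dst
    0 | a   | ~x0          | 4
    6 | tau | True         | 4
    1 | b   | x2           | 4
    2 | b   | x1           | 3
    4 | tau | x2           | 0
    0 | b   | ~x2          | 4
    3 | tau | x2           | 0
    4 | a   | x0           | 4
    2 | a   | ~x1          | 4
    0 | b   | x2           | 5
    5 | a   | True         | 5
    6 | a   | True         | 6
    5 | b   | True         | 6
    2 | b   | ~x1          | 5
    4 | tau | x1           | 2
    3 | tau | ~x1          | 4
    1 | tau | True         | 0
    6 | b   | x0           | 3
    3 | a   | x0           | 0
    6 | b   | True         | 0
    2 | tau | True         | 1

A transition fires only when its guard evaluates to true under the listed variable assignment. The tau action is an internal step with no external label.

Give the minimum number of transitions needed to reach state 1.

Breadth-first toward 1:
  L0 = {0}
  L1 = {4}
  L2 = {2}
  L3 = {1,3}
depth(1)=3, e.g. a·tau·tau

Answer: 3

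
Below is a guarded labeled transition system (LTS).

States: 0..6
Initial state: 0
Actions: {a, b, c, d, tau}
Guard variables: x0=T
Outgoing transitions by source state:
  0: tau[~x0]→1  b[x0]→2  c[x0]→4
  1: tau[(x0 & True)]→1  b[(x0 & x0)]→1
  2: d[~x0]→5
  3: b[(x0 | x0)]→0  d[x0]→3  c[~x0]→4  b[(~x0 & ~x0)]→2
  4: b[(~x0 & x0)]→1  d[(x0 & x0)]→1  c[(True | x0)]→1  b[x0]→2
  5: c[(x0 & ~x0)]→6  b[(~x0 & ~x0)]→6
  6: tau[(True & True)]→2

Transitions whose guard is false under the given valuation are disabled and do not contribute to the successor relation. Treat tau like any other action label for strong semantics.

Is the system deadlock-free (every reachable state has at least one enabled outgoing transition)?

Answer: DEADLOCK at state 2

Working:
Reach set: {0,1,2,4}
  0: b→2  c→4  [2 out]
  1: b→1  tau→1  [2 out]
  2: ∅  [no exit]
  4: b→2  c→1  d→1  [3 out]
trace reaching 2: b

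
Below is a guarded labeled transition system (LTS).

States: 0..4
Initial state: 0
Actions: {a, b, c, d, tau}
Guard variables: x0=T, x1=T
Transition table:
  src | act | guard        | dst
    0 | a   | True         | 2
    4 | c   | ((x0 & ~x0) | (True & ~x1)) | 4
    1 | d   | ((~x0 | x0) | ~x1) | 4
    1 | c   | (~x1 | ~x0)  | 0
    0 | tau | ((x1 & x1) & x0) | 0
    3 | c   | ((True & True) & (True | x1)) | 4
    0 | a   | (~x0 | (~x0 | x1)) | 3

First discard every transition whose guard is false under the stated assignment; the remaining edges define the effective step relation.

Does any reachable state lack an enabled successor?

Answer: DEADLOCK at state 2

Working:
R = {0,2,3,4}
  0: a→2  a→3  tau→0  [3 out]
  2: ∅  [deadlock]
  3: c→4  [1 out]
  4: ∅  [deadlock]
Path to 2: a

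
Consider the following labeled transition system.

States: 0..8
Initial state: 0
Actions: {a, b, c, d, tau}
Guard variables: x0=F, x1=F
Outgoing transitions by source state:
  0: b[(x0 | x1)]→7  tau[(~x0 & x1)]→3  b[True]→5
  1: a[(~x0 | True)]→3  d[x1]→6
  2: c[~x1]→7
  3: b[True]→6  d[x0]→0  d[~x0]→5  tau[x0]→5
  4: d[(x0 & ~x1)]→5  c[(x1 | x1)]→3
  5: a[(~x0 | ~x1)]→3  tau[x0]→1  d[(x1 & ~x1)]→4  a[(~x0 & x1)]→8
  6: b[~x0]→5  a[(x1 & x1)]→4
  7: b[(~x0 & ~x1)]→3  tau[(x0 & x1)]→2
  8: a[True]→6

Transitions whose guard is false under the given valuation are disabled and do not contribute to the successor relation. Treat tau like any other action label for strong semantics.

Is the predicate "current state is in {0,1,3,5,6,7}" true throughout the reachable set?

Allowed set {0,1,3,5,6,7}
R = {0,3,5,6}
  0: safe
  3: safe
  5: safe
  6: safe

Answer: INVARIANT HOLDS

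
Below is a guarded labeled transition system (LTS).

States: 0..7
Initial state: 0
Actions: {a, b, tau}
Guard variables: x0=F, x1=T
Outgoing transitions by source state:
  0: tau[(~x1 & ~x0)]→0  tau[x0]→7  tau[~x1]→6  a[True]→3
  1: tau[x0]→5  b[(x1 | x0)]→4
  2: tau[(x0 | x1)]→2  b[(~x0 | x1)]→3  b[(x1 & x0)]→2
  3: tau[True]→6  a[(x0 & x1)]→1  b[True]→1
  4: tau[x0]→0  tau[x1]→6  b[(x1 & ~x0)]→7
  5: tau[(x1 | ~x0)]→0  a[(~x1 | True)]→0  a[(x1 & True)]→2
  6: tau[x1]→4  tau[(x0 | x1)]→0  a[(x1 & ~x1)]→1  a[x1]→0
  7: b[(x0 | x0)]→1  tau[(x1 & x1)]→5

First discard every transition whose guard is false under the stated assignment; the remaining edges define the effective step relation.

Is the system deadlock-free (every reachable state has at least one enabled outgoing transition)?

Answer: DEADLOCK-FREE

Analysis:
Reachable = {0,1,2,3,4,5,6,7}
  0: a→3  [1 exit(s)]
  1: b→4  [1 exit(s)]
  2: b→3  tau→2  [2 exit(s)]
  3: b→1  tau→6  [2 exit(s)]
  4: b→7  tau→6  [2 exit(s)]
  5: a→0  a→2  tau→0  [3 exit(s)]
  6: a→0  tau→0  tau→4  [3 exit(s)]
  7: tau→5  [1 exit(s)]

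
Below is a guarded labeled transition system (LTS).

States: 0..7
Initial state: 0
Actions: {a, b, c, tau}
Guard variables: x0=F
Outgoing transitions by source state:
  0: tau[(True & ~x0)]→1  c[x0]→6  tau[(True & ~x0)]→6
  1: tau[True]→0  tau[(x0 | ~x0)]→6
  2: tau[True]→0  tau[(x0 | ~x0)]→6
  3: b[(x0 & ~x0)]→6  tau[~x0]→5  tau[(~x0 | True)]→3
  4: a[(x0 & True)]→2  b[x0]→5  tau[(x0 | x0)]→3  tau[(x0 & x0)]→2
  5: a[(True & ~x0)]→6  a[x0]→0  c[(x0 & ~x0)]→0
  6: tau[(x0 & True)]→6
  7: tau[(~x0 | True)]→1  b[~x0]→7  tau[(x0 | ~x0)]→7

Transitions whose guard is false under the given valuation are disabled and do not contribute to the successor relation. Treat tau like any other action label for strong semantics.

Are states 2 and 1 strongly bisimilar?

Bisimulation quotient by refinement:
  P[0] = {{0,1,2,3,4,5,6,7}}
  P[1] = {{0,1,2,3},{4,6},{5},{7}}
  P[2] = {{0,1,2},{3},{4,6},{5},{7}}
5 equivalence class(es) (converged in 3)
[2]={0,1,2}  [1]={0,1,2}

Answer: BISIMILAR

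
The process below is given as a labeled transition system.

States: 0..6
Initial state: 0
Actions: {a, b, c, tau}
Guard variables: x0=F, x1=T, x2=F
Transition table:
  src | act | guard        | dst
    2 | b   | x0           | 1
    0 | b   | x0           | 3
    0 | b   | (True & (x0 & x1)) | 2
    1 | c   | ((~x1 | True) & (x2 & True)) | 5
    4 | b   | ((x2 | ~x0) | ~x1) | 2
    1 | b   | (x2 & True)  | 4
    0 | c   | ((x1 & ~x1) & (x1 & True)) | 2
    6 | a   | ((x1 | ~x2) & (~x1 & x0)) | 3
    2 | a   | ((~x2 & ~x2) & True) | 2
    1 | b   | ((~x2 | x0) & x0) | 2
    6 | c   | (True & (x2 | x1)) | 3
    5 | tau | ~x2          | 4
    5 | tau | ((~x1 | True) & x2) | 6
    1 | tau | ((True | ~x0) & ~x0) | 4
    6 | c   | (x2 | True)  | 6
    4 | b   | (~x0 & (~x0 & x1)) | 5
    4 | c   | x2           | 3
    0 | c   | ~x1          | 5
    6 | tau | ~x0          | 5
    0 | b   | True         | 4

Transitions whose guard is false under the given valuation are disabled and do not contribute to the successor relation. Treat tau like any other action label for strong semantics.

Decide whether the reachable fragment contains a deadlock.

Answer: DEADLOCK-FREE

Trace:
R = {0,2,4,5}
  0: b→4  [1 out]
  2: a→2  [1 out]
  4: b→2  b→5  [2 out]
  5: tau→4  [1 out]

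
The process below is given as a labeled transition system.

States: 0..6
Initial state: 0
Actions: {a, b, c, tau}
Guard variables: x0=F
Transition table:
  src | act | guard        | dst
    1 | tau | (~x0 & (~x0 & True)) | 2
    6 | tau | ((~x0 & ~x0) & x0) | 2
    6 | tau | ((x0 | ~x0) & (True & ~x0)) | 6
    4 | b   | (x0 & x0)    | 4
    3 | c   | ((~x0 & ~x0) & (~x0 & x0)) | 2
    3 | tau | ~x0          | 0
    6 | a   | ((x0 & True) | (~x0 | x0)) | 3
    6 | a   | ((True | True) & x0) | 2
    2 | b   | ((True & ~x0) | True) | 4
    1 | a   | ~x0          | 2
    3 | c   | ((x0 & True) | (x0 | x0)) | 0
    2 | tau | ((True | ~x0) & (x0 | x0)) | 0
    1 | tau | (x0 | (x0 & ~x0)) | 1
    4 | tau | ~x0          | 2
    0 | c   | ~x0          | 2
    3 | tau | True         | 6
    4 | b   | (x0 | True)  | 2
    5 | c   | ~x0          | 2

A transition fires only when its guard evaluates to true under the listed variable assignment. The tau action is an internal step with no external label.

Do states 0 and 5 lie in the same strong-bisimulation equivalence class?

Answer: BISIMILAR

Working:
Bisimulation quotient by refinement:
  round 0: {{0,1,2,3,4,5,6}}
  round 1: {{0,5},{1,6},{2},{3},{4}}
  round 2: {{0,5},{1},{2},{3},{4},{6}}
stable after 3 split(s): 6 block(s)
[0]={0,5}  [5]={0,5}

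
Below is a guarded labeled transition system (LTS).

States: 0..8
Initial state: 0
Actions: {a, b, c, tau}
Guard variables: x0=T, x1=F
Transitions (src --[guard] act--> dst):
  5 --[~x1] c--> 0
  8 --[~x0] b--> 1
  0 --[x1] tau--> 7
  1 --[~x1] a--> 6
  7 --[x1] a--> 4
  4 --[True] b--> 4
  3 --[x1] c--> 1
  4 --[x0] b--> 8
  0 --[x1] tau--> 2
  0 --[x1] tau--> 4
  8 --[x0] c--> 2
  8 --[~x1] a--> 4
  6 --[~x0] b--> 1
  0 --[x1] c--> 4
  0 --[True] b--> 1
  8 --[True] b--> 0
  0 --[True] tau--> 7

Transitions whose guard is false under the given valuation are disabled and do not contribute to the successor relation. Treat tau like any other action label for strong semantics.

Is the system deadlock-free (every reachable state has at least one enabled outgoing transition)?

Answer: DEADLOCK at state 6

Trace:
Reach set: {0,1,6,7}
  0: b→1  tau→7  [2 out]
  1: a→6  [1 out]
  6: ∅  [STUCK]
  7: ∅  [STUCK]
witness 6: b·a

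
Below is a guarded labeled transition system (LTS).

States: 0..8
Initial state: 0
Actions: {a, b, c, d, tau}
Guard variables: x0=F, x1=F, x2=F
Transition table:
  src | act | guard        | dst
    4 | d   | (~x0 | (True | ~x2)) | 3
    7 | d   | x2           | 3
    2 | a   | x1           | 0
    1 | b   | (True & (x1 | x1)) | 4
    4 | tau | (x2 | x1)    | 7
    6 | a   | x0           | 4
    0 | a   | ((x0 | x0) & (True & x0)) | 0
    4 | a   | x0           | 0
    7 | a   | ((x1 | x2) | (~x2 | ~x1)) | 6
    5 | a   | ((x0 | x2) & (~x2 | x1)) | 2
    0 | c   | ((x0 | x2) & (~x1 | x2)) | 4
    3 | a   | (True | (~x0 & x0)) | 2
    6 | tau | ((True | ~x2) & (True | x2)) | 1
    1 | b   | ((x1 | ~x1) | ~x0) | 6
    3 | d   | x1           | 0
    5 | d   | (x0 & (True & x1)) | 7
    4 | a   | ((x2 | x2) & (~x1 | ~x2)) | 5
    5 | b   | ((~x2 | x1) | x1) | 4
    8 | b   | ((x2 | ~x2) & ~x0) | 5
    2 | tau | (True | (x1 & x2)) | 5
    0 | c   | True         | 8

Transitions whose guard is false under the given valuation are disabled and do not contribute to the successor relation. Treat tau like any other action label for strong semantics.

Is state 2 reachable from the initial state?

Answer: REACHABLE

Analysis:
After dropping false guards: 9 live edges.
depth 0: {0}
depth 1: {8}  cumulative {0,8}
depth 2: {5}  cumulative {0,5,8}
depth 3: {4}  cumulative {0,4,5,8}
depth 4: {3}  cumulative {0,3,4,5,8}
depth 5: {2}  cumulative {0,2,3,4,5,8}
Reach set: {0,2,3,4,5,8}
witness 2: c·b·b·d·a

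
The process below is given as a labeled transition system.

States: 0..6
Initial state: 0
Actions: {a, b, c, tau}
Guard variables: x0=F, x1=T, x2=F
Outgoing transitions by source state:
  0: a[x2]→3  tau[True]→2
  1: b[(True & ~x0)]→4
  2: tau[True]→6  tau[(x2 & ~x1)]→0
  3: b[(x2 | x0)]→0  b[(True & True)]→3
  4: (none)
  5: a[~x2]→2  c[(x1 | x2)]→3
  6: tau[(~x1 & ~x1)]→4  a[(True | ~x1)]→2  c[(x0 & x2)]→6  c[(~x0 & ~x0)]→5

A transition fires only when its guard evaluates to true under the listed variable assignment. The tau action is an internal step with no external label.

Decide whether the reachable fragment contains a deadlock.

Answer: DEADLOCK-FREE

Trace:
Reach set: {0,2,3,5,6}
  0: tau→2  [1 out]
  2: tau→6  [1 out]
  3: b→3  [1 out]
  5: a→2  c→3  [2 out]
  6: a→2  c→5  [2 out]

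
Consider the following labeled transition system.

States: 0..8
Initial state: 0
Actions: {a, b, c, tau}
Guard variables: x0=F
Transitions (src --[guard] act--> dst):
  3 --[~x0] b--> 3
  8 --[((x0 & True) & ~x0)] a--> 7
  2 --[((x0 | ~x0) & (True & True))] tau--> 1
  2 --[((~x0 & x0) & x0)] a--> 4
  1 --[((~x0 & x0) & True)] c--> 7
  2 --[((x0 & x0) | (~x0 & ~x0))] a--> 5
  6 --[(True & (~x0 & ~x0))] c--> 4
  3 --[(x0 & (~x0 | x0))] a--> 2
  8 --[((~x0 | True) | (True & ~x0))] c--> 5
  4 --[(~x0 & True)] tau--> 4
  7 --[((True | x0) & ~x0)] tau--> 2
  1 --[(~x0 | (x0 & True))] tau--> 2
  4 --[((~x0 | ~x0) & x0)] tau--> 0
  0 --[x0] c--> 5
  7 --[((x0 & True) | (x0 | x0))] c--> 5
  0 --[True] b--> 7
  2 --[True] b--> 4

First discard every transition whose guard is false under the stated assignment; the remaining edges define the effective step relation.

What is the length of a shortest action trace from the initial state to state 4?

Layered search for 4:
  depth 0: {0}
  depth 1: {7}
  depth 2: {2}
  depth 3: {1,4,5}
depth(4)=3, e.g. b·tau·b

Answer: 3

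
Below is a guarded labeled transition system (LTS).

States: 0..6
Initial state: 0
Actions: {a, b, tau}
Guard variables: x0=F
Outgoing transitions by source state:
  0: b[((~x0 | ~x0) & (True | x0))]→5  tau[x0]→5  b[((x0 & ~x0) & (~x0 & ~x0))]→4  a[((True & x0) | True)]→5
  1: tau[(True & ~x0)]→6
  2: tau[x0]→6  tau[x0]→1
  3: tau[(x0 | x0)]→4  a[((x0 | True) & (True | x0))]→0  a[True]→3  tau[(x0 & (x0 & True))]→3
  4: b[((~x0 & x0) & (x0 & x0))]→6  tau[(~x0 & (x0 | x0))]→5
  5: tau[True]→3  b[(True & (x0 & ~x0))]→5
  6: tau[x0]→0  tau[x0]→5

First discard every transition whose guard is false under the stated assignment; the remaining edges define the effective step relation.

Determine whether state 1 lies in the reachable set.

Answer: UNREACHABLE

Analysis:
6 transition(s) survive guard evaluation.
L0 = {0}
L1 = {5}  total {0,5}
L2 = {3}  total {0,3,5}
Reachable = {0,3,5}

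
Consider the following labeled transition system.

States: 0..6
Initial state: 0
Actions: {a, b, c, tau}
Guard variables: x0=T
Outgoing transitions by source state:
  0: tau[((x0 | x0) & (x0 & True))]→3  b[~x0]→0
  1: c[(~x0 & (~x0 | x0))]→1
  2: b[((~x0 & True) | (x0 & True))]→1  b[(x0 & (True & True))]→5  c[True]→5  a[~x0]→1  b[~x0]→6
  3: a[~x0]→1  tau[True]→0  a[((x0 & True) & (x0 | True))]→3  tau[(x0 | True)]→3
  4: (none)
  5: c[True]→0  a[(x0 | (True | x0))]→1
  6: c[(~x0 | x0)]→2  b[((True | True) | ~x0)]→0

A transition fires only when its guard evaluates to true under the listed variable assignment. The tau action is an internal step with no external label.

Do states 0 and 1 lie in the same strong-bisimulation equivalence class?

Answer: NOT BISIMILAR

Working:
Bisimulation quotient by refinement:
  π0 = {{0,1,2,3,4,5,6}}
  π1 = {{0},{1,4},{2,6},{3},{5}}
  π2 = {{0},{1,4},{2},{3},{5},{6}}
stable after 3 split(s): 6 block(s)
class of 0: {0}; class of 1: {1,4}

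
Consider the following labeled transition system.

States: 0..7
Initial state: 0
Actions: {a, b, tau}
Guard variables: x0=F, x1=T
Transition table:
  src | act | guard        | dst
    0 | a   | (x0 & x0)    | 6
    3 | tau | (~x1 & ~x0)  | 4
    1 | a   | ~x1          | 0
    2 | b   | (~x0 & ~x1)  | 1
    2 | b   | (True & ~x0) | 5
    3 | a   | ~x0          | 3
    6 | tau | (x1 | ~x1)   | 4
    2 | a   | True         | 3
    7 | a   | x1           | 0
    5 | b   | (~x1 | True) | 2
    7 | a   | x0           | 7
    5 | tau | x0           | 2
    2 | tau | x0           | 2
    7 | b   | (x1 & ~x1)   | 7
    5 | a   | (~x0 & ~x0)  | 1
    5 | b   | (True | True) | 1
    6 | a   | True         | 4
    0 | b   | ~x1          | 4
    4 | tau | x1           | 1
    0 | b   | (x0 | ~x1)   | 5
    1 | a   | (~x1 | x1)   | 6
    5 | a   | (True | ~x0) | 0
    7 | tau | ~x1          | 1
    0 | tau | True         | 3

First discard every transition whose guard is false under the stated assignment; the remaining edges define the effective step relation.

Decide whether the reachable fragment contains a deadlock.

R = {0,3}
  0: tau→3  [1 exit(s)]
  3: a→3  [1 exit(s)]

Answer: DEADLOCK-FREE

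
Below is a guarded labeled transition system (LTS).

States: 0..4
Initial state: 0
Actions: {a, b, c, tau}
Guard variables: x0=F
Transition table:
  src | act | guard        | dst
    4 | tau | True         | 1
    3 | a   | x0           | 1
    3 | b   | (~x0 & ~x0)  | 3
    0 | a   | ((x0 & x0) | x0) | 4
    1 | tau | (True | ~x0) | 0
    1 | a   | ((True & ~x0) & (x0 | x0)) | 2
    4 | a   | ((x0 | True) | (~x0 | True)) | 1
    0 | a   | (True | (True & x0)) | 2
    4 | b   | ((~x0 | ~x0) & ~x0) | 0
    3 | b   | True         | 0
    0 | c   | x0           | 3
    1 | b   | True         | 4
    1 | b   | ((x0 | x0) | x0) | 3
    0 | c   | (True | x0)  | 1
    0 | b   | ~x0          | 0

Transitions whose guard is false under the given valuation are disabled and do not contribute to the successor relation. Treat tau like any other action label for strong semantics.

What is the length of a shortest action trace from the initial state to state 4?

BFS to 4:
  Layer 0: {0}
  Layer 1: {1,2}
  Layer 2: {4}
4 enters at depth 2; path c·b

Answer: 2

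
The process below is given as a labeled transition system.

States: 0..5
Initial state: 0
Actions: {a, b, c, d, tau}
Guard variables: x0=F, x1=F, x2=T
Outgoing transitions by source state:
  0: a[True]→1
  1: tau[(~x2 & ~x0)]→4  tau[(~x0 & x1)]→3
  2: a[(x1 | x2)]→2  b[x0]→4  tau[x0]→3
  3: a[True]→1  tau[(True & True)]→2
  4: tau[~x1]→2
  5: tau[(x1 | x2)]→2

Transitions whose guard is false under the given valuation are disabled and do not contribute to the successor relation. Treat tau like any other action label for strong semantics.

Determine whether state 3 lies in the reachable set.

6 transition(s) survive guard evaluation.
Layer 0: {0}
Layer 1: {1}  now seen {0,1}
R = {0,1}

Answer: UNREACHABLE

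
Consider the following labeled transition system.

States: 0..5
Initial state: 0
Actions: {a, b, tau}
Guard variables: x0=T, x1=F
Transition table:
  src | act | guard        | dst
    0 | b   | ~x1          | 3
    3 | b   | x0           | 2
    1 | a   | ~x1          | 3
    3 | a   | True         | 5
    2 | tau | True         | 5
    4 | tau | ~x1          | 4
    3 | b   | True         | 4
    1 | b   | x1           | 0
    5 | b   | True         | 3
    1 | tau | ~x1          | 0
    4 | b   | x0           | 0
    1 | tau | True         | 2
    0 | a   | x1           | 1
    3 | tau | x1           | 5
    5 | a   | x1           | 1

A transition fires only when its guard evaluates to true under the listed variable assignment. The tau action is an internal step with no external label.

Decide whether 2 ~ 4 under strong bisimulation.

Answer: NOT BISIMILAR

Working:
Refine partition for ~:
  P[0] = {{0,1,2,3,4,5}}
  P[1] = {{0,5},{1},{2},{3},{4}}
5 equivalence class(es) (converged in 2)
[2]={2}  [4]={4}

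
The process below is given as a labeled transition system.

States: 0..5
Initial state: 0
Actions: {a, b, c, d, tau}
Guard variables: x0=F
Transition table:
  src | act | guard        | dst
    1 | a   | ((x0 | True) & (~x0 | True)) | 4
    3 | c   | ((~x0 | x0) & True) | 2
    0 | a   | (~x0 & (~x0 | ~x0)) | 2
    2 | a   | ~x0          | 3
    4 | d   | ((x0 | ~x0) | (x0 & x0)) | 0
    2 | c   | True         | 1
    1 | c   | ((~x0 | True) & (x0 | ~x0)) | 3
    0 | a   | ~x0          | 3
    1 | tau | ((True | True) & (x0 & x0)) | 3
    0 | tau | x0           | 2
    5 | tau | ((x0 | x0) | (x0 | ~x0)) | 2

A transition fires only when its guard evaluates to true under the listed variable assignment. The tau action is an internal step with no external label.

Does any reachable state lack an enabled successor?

Answer: DEADLOCK-FREE

Analysis:
R = {0,1,2,3,4}
  0: a→2  a→3  [2 exit(s)]
  1: a→4  c→3  [2 exit(s)]
  2: a→3  c→1  [2 exit(s)]
  3: c→2  [1 exit(s)]
  4: d→0  [1 exit(s)]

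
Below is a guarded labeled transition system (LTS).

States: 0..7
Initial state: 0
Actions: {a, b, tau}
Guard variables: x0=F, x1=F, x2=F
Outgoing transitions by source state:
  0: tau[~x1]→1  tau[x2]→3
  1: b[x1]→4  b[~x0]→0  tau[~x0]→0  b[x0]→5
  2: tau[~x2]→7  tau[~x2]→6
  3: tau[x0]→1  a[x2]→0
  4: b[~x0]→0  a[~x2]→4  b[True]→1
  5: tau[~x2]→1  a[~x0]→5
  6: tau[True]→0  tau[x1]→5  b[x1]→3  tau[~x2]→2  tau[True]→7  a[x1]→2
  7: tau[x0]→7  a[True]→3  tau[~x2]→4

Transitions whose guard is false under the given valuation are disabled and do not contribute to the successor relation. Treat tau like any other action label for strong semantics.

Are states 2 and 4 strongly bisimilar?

Refine partition for ~:
  π0 = {{0,1,2,3,4,5,6,7}}
  π1 = {{0,2,6},{1},{3},{4},{5,7}}
  π2 = {{0},{1},{2,6},{3},{4},{5},{7}}
  π3 = {{0},{1},{2},{3},{4},{5},{6},{7}}
Fixed point at round 4; 8 class(es).
2∈{2}, 4∈{4}

Answer: NOT BISIMILAR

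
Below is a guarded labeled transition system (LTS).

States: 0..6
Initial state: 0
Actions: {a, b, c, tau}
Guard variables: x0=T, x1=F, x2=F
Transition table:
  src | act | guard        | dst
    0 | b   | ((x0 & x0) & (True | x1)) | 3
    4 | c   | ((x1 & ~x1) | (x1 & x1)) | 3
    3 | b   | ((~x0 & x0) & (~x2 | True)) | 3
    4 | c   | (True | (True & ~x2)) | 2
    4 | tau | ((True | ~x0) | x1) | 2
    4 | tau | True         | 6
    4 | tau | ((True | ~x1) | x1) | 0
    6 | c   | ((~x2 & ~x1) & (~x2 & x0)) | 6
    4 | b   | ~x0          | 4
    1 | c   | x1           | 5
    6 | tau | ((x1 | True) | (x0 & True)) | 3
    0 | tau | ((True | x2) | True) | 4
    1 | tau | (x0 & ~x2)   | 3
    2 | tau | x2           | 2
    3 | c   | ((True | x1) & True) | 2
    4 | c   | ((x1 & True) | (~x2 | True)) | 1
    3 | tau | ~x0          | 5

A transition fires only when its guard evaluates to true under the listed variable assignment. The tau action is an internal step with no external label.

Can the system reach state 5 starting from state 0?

After dropping false guards: 11 live edges.
L0 = {0}
L1 = {3,4}  cumulative {0,3,4}
L2 = {1,2,6}  cumulative {0,1,2,3,4,6}
Reachable = {0,1,2,3,4,6}

Answer: UNREACHABLE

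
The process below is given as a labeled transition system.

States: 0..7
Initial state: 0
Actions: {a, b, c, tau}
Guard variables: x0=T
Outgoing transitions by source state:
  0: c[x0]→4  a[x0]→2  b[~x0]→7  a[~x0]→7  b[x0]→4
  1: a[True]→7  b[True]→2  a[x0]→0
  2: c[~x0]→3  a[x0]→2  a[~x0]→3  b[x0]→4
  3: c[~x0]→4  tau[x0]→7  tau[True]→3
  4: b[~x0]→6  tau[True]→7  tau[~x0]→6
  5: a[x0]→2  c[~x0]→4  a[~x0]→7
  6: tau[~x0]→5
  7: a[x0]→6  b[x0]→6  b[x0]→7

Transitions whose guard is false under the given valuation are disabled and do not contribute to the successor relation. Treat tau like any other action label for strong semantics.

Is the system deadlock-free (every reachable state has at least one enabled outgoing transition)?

Answer: DEADLOCK at state 6

Trace:
Reach set: {0,2,4,6,7}
  0: a→2  b→4  c→4  [3 out]
  2: a→2  b→4  [2 out]
  4: tau→7  [1 out]
  6: ∅  [deadlock]
  7: a→6  b→6  b→7  [3 out]
Path to 6: c·tau·a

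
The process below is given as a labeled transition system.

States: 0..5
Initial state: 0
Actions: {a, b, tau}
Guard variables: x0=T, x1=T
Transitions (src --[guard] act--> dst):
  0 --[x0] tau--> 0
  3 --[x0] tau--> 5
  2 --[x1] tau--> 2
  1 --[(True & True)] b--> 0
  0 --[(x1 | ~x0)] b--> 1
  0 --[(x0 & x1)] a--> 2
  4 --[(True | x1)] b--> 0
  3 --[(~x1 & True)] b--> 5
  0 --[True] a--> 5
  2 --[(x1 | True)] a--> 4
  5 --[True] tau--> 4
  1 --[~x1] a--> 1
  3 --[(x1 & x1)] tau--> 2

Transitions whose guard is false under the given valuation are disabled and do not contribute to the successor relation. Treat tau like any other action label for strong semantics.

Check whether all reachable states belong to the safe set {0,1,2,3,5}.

Safe = {0,1,2,3,5}
Reachable = {0,1,2,4,5}
  0: ✓
  1: ✓
  2: ✓
  4: ✗ unsafe
  5: ✓
witness against invariant: a·a → 4

Answer: INVARIANT VIOLATED at state 4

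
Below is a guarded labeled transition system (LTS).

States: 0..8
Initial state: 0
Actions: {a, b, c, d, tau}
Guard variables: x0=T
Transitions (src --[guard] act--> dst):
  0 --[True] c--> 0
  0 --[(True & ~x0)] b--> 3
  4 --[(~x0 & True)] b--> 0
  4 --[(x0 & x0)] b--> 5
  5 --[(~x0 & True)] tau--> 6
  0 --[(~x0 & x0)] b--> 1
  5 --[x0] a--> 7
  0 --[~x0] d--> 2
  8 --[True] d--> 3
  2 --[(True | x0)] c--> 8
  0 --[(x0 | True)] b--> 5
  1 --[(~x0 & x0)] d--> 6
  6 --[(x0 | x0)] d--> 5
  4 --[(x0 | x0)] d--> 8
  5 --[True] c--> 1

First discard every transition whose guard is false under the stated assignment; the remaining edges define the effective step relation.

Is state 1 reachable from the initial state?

Answer: REACHABLE

Trace:
After dropping false guards: 9 live edges.
depth 0: {0}
depth 1: {5}  now seen {0,5}
depth 2: {1,7}  now seen {0,1,5,7}
R = {0,1,5,7}
witness 1: b·c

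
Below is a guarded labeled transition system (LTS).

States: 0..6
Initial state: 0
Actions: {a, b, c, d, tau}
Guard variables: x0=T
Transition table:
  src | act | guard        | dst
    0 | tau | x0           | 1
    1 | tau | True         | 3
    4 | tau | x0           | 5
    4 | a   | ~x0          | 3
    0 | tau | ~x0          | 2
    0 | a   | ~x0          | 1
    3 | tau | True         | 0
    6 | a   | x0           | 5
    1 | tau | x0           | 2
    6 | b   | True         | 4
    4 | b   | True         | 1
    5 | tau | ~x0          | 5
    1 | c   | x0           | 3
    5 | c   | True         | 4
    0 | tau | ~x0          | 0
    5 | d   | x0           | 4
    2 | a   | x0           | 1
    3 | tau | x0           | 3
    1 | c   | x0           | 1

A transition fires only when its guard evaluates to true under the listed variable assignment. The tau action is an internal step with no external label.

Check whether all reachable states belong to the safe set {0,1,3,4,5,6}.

Answer: INVARIANT VIOLATED at state 2

Working:
Allowed set {0,1,3,4,5,6}
Reach set: {0,1,2,3}
  0: ok
  1: ok
  2: VIOLATES
  3: ok
witness against invariant: tau·tau → 2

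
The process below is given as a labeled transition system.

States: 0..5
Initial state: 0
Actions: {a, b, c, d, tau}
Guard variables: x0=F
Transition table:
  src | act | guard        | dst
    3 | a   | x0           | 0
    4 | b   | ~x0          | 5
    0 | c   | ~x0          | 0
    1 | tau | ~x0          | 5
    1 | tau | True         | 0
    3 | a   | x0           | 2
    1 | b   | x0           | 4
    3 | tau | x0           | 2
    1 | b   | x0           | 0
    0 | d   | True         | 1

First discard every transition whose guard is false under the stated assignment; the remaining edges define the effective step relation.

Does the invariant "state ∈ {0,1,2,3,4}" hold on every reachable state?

Answer: INVARIANT VIOLATED at state 5

Analysis:
Inv-set: {0,1,2,3,4}
Reachable = {0,1,5}
  0: ok
  1: ok
  5: outside
reach 5 via d·tau — violates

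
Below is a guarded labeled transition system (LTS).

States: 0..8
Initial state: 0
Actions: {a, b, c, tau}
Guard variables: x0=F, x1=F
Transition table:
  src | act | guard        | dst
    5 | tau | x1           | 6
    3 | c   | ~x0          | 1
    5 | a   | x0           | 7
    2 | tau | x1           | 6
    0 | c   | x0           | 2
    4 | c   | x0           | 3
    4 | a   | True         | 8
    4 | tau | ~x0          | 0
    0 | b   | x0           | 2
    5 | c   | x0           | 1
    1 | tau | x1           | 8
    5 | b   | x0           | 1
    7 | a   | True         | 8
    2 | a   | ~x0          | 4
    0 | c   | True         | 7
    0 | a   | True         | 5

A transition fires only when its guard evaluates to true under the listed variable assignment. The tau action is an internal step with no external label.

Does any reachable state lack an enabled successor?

Reachable = {0,5,7,8}
  0: a→5  c→7  [2 exit(s)]
  5: ∅  [STUCK]
  7: a→8  [1 exit(s)]
  8: ∅  [STUCK]
Path to 5: a

Answer: DEADLOCK at state 5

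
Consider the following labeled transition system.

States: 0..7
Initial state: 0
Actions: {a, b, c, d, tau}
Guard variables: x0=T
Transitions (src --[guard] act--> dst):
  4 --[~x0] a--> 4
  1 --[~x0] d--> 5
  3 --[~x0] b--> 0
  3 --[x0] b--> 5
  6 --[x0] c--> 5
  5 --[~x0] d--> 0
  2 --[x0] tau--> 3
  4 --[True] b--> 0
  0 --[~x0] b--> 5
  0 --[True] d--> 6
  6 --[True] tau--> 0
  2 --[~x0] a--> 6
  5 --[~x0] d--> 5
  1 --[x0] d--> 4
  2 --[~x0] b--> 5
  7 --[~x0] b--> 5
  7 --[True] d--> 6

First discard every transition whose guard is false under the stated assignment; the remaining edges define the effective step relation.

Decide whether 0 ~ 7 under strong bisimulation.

Answer: BISIMILAR

Analysis:
Refine partition for ~:
  round 0: {{0,1,2,3,4,5,6,7}}
  round 1: {{0,1,7},{2},{3,4},{5},{6}}
  round 2: {{0,7},{1},{2},{3},{4},{5},{6}}
7 equivalence class(es) (converged in 3)
0∈{0,7}, 7∈{0,7}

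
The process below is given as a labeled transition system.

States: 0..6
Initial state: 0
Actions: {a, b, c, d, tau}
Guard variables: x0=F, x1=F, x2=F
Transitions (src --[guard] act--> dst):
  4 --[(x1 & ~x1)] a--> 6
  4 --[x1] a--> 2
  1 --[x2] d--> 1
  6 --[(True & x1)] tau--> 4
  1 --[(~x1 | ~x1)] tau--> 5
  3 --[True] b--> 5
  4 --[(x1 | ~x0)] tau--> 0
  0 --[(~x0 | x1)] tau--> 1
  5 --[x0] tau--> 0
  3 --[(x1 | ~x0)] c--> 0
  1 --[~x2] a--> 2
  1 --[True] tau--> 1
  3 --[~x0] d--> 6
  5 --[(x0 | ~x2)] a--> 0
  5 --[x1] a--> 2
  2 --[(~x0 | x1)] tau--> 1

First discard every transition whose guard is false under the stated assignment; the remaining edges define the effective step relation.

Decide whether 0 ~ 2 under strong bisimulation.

Answer: BISIMILAR

Working:
Compute ~ classes (split until stable):
  P[0] = {{0,1,2,3,4,5,6}}
  P[1] = {{0,2,4},{1},{3},{5},{6}}
  P[2] = {{0,2},{1},{3},{4},{5},{6}}
Fixed point at round 3; 6 class(es).
class of 0: {0,2}; class of 2: {0,2}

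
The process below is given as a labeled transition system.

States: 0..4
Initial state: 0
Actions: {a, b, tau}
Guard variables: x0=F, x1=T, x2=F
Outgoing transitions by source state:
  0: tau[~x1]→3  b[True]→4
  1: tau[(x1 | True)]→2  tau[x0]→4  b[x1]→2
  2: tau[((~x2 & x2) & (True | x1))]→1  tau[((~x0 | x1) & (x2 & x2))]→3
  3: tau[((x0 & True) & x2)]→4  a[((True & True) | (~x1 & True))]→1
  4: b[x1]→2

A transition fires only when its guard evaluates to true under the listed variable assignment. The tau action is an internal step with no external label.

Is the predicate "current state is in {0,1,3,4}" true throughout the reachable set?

Answer: INVARIANT VIOLATED at state 2

Analysis:
Allowed set {0,1,3,4}
Reachable = {0,2,4}
  0: ok
  2: outside
  4: ok
counterexample path to 2: b·b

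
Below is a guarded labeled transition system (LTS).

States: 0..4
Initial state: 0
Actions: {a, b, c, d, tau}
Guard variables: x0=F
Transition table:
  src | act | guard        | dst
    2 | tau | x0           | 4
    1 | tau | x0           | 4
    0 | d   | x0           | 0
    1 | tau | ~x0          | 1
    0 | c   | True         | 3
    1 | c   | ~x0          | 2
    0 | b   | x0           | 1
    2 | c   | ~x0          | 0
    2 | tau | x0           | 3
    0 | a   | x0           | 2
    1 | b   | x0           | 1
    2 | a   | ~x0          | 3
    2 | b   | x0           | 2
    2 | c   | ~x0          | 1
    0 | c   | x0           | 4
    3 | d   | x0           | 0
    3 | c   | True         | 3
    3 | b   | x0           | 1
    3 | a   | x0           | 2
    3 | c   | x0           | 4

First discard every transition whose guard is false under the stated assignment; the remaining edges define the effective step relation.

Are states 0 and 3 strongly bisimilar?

Bisimulation quotient by refinement:
  π0 = {{0,1,2,3,4}}
  π1 = {{0,3},{1},{2},{4}}
4 equivalence class(es) (converged in 2)
class of 0: {0,3}; class of 3: {0,3}

Answer: BISIMILAR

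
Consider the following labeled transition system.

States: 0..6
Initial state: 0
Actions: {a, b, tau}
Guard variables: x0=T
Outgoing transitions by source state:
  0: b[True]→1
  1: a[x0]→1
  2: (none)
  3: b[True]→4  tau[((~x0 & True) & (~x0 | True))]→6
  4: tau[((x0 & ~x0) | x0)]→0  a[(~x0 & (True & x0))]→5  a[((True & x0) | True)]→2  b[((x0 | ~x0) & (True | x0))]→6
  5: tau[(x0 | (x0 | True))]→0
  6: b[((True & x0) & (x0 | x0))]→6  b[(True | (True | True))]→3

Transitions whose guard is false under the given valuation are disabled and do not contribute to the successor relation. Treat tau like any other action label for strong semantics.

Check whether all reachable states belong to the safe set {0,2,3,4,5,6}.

Answer: INVARIANT VIOLATED at state 1

Working:
Safe = {0,2,3,4,5,6}
R = {0,1}
  0: ok
  1: VIOLATES
reach 1 via b — violates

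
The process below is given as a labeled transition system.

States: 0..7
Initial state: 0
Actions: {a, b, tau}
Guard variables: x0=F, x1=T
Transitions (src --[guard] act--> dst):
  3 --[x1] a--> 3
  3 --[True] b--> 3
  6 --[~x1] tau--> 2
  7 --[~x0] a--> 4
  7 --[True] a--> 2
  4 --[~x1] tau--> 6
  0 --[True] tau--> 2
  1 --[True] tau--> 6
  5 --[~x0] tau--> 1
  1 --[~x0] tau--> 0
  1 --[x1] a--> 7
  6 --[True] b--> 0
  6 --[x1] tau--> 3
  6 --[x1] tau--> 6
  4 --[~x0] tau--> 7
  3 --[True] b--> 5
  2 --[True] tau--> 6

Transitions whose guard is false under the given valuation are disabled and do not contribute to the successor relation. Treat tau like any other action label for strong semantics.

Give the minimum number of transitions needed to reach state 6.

Layered search for 6:
  depth 0: {0}
  depth 1: {2}
  depth 2: {6}
6 enters at depth 2; path tau·tau

Answer: 2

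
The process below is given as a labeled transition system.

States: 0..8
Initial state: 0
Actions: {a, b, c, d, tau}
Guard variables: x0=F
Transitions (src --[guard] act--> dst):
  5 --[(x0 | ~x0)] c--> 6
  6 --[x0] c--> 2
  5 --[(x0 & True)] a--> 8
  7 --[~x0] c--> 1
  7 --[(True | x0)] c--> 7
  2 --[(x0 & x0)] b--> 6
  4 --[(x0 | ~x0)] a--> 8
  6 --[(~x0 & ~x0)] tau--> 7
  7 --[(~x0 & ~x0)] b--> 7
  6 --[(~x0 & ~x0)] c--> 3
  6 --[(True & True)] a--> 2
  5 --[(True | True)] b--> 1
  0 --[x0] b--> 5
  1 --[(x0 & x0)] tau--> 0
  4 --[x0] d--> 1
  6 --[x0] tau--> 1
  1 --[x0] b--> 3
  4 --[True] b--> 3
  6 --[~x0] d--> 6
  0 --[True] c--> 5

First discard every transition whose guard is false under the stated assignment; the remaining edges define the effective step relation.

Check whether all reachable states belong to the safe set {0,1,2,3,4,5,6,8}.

Safe = {0,1,2,3,4,5,6,8}
Reachable = {0,1,2,3,5,6,7}
  0: ok
  1: ok
  2: ok
  3: ok
  5: ok
  6: ok
  7: outside
witness against invariant: c·c·tau → 7

Answer: INVARIANT VIOLATED at state 7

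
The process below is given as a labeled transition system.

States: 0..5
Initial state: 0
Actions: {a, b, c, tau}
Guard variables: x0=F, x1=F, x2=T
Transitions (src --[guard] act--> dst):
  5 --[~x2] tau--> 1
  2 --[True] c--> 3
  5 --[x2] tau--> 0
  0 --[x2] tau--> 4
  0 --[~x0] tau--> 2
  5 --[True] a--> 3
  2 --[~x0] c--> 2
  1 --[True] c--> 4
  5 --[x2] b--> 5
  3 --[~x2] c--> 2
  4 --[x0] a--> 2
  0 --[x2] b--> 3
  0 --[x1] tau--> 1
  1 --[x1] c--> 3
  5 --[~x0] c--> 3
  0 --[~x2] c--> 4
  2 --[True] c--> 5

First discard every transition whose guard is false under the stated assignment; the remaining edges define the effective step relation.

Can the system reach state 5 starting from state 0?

After dropping false guards: 11 live edges.
Layer 0: {0}
Layer 1: {2,3,4}  total {0,2,3,4}
Layer 2: {5}  total {0,2,3,4,5}
R = {0,2,3,4,5}
witness 5: tau·c

Answer: REACHABLE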